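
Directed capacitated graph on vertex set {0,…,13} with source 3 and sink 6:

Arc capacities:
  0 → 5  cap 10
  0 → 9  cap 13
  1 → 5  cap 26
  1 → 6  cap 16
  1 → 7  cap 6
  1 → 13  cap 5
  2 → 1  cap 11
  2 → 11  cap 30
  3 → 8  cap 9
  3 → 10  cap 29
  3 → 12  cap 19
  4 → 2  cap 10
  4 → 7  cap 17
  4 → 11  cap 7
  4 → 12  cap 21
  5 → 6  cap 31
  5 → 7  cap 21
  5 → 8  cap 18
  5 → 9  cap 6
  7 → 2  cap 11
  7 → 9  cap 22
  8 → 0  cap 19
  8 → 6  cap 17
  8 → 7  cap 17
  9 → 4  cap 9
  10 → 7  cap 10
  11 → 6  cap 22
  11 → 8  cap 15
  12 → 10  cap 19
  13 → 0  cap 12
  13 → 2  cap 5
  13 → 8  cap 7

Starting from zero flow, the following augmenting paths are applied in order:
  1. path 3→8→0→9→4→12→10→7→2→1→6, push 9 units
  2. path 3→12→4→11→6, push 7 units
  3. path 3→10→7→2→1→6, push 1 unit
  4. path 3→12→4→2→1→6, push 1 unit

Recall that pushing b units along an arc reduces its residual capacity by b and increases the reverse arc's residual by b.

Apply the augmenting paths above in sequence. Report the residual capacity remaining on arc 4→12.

after path 1 (3→8→0→9→4→12→10→7→2→1→6, push 9): res(4,12)=12
after path 2 (3→12→4→11→6, push 7): res(4,12)=19
after path 3 (3→10→7→2→1→6, push 1): res(4,12)=19
after path 4 (3→12→4→2→1→6, push 1): res(4,12)=20

Residual capacity of (4,12): 20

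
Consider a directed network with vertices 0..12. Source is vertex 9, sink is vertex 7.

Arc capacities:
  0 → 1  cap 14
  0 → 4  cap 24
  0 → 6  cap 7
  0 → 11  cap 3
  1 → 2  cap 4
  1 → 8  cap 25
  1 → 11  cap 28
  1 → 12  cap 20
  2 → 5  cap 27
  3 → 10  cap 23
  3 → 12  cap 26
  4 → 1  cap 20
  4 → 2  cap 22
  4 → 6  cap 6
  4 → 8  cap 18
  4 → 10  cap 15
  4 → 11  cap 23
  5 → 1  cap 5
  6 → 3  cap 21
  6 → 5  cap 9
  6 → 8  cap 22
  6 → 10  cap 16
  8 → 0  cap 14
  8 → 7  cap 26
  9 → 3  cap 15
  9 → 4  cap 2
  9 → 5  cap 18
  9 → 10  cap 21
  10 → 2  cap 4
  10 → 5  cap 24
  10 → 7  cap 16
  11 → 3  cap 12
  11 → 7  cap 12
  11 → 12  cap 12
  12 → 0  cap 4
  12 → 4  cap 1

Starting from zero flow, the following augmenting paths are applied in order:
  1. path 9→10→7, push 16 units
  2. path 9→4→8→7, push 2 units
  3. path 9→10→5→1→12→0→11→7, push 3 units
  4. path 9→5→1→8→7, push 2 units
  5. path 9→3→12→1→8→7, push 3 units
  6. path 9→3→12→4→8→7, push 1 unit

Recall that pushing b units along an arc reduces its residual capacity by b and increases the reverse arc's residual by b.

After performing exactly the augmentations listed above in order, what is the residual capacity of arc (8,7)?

after path 1 (9→10→7, push 16): res(8,7)=26
after path 2 (9→4→8→7, push 2): res(8,7)=24
after path 3 (9→10→5→1→12→0→11→7, push 3): res(8,7)=24
after path 4 (9→5→1→8→7, push 2): res(8,7)=22
after path 5 (9→3→12→1→8→7, push 3): res(8,7)=19
after path 6 (9→3→12→4→8→7, push 1): res(8,7)=18

Residual capacity of (8,7): 18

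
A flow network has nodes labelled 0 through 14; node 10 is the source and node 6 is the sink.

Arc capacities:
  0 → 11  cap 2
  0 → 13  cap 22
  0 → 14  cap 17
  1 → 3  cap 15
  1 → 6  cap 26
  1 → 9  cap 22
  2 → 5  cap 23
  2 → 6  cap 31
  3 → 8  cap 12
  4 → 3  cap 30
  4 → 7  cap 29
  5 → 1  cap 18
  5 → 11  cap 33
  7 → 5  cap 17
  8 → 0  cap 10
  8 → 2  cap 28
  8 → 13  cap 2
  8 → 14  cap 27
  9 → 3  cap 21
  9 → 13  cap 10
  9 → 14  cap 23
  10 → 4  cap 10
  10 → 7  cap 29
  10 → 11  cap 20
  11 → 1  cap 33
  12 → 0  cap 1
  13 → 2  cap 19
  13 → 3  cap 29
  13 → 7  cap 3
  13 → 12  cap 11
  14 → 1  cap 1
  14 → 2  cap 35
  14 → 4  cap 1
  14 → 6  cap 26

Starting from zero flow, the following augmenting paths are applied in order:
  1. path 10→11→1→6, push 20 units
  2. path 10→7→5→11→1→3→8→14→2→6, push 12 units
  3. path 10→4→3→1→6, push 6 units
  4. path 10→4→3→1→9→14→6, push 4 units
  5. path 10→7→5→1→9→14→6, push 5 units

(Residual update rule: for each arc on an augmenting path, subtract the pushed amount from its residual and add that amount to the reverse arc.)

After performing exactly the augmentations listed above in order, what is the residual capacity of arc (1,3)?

Residual capacity of (1,3): 13

after path 1 (10→11→1→6, push 20): res(1,3)=15
after path 2 (10→7→5→11→1→3→8→14→2→6, push 12): res(1,3)=3
after path 3 (10→4→3→1→6, push 6): res(1,3)=9
after path 4 (10→4→3→1→9→14→6, push 4): res(1,3)=13
after path 5 (10→7→5→1→9→14→6, push 5): res(1,3)=13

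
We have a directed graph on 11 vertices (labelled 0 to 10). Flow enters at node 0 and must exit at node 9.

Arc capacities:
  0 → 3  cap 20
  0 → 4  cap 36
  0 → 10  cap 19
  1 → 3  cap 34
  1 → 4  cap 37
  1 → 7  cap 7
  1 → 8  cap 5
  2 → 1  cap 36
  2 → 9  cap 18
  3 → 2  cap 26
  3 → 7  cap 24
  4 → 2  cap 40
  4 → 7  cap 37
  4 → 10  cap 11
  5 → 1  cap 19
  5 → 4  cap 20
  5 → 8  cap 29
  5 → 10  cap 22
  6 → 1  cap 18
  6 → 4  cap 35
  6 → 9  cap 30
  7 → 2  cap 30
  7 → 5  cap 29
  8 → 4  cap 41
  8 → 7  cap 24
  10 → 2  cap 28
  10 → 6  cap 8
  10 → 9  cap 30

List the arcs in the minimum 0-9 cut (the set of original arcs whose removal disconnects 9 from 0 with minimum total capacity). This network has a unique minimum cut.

augment #1: 0→10→9 push 19
augment #2: 0→3→2→9 push 18
augment #3: 0→4→10→9 push 11
augment #4: 0→3→7→5→10→6→9 push 2
augment #5: 0→4→7→5→10→6→9 push 6
max flow = 56; residual-reachable set from 0 gives S-side
cut edges (S→T): {(2,9), (10,6), (10,9)} total cap 56

Min-cut arcs: {(2,9), (10,6), (10,9)} (total capacity 56)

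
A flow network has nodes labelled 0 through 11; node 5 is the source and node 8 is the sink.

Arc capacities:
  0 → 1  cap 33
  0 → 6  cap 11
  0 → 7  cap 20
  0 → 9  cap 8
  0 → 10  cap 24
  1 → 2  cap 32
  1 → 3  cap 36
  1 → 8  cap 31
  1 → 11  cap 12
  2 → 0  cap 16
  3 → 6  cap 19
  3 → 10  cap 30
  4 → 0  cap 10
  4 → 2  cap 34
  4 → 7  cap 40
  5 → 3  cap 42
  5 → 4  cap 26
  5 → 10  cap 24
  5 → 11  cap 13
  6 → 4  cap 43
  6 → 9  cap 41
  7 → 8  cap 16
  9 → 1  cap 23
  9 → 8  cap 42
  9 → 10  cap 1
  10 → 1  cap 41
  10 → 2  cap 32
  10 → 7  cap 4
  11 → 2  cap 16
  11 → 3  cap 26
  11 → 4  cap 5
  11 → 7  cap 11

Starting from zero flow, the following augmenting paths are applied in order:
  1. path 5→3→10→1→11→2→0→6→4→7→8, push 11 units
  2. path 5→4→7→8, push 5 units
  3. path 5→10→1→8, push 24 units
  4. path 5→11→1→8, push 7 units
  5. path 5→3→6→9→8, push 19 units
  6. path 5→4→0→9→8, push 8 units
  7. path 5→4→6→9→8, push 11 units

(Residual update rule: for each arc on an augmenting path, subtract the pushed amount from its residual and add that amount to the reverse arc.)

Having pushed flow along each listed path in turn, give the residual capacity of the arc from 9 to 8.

Residual capacity of (9,8): 4

after path 1 (5→3→10→1→11→2→0→6→4→7→8, push 11): res(9,8)=42
after path 2 (5→4→7→8, push 5): res(9,8)=42
after path 3 (5→10→1→8, push 24): res(9,8)=42
after path 4 (5→11→1→8, push 7): res(9,8)=42
after path 5 (5→3→6→9→8, push 19): res(9,8)=23
after path 6 (5→4→0→9→8, push 8): res(9,8)=15
after path 7 (5→4→6→9→8, push 11): res(9,8)=4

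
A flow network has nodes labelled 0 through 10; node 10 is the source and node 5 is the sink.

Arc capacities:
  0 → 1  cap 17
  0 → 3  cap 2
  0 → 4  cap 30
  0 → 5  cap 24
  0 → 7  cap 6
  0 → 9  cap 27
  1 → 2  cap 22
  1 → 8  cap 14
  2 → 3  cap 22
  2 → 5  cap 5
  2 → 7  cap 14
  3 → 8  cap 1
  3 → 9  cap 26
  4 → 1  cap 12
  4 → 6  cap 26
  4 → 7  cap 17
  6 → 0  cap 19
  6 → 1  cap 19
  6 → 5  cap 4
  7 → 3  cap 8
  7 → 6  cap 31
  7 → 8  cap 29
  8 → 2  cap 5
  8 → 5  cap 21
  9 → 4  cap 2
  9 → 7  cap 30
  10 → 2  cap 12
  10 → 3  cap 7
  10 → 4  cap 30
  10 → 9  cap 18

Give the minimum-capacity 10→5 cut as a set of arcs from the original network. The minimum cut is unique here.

Min-cut arcs: {(2,5), (6,0), (6,5), (8,5)} (total capacity 49)

augment #1: 10→2→5 push 5
augment #2: 10→3→8→5 push 1
augment #3: 10→4→6→5 push 4
augment #4: 10→2→7→8→5 push 7
augment #5: 10→4→1→8→5 push 12
augment #6: 10→4→6→0→5 push 14
augment #7: 10→9→7→8→5 push 1
augment #8: 10→9→4→6→0→5 push 2
augment #9: 10→9→7→6→0→5 push 3
max flow = 49; residual-reachable set from 10 gives S-side
cut edges (S→T): {(2,5), (6,0), (6,5), (8,5)} total cap 49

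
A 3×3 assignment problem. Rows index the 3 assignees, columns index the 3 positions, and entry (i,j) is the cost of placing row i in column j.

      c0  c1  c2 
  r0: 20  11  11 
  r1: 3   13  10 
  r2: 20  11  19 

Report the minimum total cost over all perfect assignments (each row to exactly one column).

Minimum assignment cost: 25

optimal assignment: row0→col2 (cost 11), row1→col0 (cost 3), row2→col1 (cost 11)
total = 11 + 3 + 11 = 25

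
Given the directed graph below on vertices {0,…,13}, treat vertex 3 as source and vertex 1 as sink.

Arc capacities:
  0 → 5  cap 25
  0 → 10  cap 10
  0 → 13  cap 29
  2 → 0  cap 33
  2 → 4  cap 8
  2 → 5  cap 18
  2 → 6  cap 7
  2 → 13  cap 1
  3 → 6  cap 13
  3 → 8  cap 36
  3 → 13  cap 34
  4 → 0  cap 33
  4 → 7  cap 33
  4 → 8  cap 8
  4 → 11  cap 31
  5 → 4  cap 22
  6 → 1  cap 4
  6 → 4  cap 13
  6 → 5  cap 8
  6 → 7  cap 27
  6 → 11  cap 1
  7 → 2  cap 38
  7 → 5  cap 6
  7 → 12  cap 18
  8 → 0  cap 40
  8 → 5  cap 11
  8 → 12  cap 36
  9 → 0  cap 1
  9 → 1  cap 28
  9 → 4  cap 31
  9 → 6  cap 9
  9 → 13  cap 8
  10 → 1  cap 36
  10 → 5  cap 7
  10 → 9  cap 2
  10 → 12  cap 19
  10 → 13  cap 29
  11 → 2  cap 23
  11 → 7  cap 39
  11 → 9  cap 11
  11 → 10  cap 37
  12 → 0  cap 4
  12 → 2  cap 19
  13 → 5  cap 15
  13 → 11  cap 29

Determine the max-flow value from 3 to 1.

augment #1: 3→6→1 bottleneck 4, total now 4
augment #2: 3→6→11→9→1 bottleneck 1, total now 5
augment #3: 3→8→0→10→1 bottleneck 10, total now 15
augment #4: 3→13→11→9→1 bottleneck 10, total now 25
augment #5: 3→13→11→10→1 bottleneck 19, total now 44
augment #6: 3→6→4→11→10→1 bottleneck 7, total now 51
augment #7: 3→6→4→11→10→9→1 bottleneck 1, total now 52
augment #8: 3→8→5→4→11→10→9→1 bottleneck 1, total now 53

Maximum flow value: 53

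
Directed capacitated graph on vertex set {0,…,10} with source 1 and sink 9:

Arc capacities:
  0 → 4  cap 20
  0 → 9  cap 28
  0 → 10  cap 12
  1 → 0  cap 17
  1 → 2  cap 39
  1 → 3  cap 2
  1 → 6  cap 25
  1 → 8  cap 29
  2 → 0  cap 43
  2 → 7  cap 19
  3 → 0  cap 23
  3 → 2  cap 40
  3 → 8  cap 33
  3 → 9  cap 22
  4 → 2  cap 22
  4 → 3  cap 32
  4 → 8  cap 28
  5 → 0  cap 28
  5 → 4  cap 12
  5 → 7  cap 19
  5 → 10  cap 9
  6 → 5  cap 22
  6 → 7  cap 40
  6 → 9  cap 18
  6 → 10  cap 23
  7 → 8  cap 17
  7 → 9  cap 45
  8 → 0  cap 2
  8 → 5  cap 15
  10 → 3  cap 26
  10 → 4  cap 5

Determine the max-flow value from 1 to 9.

augment #1: 1→0→9 bottleneck 17, total now 17
augment #2: 1→3→9 bottleneck 2, total now 19
augment #3: 1→6→9 bottleneck 18, total now 37
augment #4: 1→2→0→9 bottleneck 11, total now 48
augment #5: 1→2→7→9 bottleneck 19, total now 67
augment #6: 1→6→7→9 bottleneck 7, total now 74
augment #7: 1→8→5→7→9 bottleneck 15, total now 89
augment #8: 1→2→0→4→3→9 bottleneck 9, total now 98
augment #9: 1→8→0→4→3→9 bottleneck 2, total now 100

Maximum flow value: 100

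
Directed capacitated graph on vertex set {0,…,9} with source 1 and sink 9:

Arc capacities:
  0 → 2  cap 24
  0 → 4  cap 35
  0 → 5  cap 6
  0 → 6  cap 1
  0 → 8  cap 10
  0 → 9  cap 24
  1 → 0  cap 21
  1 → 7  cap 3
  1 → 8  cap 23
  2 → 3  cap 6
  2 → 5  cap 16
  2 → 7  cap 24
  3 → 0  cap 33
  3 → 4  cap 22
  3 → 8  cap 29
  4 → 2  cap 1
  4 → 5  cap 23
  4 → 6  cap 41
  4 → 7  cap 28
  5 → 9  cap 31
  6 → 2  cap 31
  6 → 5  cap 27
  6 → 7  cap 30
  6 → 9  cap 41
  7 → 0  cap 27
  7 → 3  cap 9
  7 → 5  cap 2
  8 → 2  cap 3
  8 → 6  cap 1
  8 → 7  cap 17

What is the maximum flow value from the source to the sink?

augment #1: 1→0→9 bottleneck 21, total now 21
augment #2: 1→7→0→9 bottleneck 3, total now 24
augment #3: 1→8→6→9 bottleneck 1, total now 25
augment #4: 1→8→2→5→9 bottleneck 3, total now 28
augment #5: 1→8→7→5→9 bottleneck 2, total now 30
augment #6: 1→8→7→0→5→9 bottleneck 6, total now 36
augment #7: 1→8→7→0→6→9 bottleneck 1, total now 37
augment #8: 1→8→7→0→2→5→9 bottleneck 8, total now 45

Maximum flow value: 45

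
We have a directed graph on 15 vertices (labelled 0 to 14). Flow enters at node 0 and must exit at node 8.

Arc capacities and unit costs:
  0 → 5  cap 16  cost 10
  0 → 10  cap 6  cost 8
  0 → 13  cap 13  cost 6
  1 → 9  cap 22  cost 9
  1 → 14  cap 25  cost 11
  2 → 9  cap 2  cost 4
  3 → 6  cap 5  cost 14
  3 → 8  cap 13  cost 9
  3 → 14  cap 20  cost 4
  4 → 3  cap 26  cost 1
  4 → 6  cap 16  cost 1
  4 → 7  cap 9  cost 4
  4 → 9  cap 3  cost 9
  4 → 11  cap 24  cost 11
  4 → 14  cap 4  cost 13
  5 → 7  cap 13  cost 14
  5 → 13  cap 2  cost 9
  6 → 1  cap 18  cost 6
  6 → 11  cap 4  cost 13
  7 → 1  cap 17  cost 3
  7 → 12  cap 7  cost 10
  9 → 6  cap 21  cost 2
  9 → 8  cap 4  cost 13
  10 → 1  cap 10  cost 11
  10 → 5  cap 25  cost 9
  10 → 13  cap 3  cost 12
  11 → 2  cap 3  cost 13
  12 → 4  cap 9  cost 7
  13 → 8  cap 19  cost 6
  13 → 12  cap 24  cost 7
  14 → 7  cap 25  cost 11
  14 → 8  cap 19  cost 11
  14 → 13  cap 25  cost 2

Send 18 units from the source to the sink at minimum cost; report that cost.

shortest-cost path #1: 0→13→8 push 13 @ unit cost 12 (adds 156)
shortest-cost path #2: 0→5→13→8 push 2 @ unit cost 25 (adds 50)
shortest-cost path #3: 0→10→13→8 push 3 @ unit cost 26 (adds 78)
total cost = 284

Minimum cost for 18 units: 284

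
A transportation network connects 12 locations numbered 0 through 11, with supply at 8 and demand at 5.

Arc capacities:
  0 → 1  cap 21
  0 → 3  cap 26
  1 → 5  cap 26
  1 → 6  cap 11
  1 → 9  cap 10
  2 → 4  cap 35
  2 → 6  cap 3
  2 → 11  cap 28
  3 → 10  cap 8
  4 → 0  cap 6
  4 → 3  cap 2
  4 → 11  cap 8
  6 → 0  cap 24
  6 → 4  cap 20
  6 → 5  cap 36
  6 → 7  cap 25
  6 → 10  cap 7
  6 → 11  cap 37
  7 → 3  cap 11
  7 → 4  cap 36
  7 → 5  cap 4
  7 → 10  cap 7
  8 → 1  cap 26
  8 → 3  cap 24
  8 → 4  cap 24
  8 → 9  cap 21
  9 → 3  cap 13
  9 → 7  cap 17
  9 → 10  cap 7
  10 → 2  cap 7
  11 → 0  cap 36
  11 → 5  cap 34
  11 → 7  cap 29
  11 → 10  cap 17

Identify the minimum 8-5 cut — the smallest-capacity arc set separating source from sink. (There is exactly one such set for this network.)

Min-cut arcs: {(4,0), (4,11), (7,5), (8,1), (10,2)} (total capacity 51)

augment #1: 8→1→5 push 26
augment #2: 8→4→11→5 push 8
augment #3: 8→9→7→5 push 4
augment #4: 8→3→10→2→6→5 push 3
augment #5: 8→3→10→2→11→5 push 4
augment #6: 8→4→0→1→6→5 push 6
max flow = 51; residual-reachable set from 8 gives S-side
cut edges (S→T): {(4,0), (4,11), (7,5), (8,1), (10,2)} total cap 51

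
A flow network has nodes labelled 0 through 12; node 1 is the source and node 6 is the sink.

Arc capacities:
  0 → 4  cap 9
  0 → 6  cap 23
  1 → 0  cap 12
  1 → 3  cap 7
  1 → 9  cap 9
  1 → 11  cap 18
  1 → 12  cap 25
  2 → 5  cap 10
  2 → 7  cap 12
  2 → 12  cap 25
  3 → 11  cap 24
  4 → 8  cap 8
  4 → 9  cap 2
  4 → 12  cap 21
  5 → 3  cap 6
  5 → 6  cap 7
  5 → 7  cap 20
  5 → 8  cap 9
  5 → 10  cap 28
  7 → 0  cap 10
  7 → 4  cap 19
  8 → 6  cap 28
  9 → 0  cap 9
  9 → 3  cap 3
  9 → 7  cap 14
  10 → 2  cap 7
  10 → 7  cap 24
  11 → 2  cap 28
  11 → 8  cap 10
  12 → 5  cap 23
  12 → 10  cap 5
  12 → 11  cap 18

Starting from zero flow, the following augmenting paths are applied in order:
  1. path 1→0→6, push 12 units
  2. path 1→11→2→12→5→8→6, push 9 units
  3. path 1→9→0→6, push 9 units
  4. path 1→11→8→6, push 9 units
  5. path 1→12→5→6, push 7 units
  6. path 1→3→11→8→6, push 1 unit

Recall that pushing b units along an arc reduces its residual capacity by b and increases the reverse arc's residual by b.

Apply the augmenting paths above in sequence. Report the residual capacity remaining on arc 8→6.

after path 1 (1→0→6, push 12): res(8,6)=28
after path 2 (1→11→2→12→5→8→6, push 9): res(8,6)=19
after path 3 (1→9→0→6, push 9): res(8,6)=19
after path 4 (1→11→8→6, push 9): res(8,6)=10
after path 5 (1→12→5→6, push 7): res(8,6)=10
after path 6 (1→3→11→8→6, push 1): res(8,6)=9

Residual capacity of (8,6): 9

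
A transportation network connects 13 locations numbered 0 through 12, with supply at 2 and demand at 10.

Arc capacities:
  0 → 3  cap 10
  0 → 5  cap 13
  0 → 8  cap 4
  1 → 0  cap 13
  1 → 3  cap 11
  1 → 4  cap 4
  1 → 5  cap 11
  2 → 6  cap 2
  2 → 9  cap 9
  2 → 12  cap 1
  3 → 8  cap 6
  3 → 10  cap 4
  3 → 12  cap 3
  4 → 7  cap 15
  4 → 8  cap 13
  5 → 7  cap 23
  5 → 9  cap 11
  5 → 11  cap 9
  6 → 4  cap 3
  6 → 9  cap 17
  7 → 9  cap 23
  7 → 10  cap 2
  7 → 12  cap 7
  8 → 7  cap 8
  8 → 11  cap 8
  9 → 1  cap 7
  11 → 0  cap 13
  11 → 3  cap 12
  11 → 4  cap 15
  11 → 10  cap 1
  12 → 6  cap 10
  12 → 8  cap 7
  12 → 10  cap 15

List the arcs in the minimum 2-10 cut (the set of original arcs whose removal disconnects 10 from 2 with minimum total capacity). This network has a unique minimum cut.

augment #1: 2→12→10 push 1
augment #2: 2→6→4→7→10 push 2
augment #3: 2→9→1→3→10 push 4
augment #4: 2→9→1→3→12→10 push 3
max flow = 10; residual-reachable set from 2 gives S-side
cut edges (S→T): {(2,6), (2,12), (9,1)} total cap 10

Min-cut arcs: {(2,6), (2,12), (9,1)} (total capacity 10)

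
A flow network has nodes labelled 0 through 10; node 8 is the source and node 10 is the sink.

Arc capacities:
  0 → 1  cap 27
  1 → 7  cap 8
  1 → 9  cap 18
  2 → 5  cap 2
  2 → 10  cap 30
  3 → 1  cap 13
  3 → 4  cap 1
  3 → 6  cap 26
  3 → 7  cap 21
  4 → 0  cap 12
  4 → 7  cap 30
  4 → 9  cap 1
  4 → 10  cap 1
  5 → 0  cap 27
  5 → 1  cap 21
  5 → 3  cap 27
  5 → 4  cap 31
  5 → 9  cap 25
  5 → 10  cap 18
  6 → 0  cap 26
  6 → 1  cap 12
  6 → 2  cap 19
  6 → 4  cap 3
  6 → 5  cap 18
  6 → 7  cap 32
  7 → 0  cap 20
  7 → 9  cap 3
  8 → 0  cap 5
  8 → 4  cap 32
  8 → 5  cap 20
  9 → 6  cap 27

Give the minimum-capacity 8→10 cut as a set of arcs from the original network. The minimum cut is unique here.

augment #1: 8→4→10 push 1
augment #2: 8→5→10 push 18
augment #3: 8→4→9→6→2→10 push 1
augment #4: 8→5→3→6→2→10 push 2
augment #5: 8→0→1→9→6→2→10 push 5
augment #6: 8→4→7→9→6→2→10 push 3
augment #7: 8→4→0→1→9→6→2→10 push 8
max flow = 38; residual-reachable set from 8 gives S-side
cut edges (S→T): {(4,10), (5,10), (6,2)} total cap 38

Min-cut arcs: {(4,10), (5,10), (6,2)} (total capacity 38)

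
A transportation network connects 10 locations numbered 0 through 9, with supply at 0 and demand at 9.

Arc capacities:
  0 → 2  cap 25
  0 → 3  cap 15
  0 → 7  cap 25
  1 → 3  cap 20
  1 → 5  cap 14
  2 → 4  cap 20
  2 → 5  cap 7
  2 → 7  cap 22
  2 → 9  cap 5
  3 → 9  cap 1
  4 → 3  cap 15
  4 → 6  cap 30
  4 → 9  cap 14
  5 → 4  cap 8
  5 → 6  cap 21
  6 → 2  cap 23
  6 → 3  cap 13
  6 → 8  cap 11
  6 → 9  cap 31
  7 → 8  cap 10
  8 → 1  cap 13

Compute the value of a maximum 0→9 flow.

augment #1: 0→2→9 bottleneck 5, total now 5
augment #2: 0→3→9 bottleneck 1, total now 6
augment #3: 0→2→4→9 bottleneck 14, total now 20
augment #4: 0→2→4→6→9 bottleneck 6, total now 26
augment #5: 0→7→8→1→5→6→9 bottleneck 10, total now 36

Maximum flow value: 36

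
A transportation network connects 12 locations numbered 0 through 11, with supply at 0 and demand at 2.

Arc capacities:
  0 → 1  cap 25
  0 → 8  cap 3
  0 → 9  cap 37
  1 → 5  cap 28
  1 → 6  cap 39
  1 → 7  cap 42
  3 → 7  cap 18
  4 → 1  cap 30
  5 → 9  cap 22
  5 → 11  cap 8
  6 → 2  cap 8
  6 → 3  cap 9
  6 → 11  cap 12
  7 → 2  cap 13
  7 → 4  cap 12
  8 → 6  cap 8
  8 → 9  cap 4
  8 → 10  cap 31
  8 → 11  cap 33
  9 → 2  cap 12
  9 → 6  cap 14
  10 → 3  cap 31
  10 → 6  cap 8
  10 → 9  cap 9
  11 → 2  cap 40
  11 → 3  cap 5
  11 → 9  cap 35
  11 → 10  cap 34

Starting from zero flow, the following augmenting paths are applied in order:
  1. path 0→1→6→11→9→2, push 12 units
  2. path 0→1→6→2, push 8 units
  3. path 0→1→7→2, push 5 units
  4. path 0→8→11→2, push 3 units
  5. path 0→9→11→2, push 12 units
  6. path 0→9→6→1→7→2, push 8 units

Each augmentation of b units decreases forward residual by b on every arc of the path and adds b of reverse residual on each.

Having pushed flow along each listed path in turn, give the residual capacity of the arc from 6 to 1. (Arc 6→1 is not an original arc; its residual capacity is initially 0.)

Residual capacity of (6,1): 12

after path 1 (0→1→6→11→9→2, push 12): res(6,1)=12
after path 2 (0→1→6→2, push 8): res(6,1)=20
after path 3 (0→1→7→2, push 5): res(6,1)=20
after path 4 (0→8→11→2, push 3): res(6,1)=20
after path 5 (0→9→11→2, push 12): res(6,1)=20
after path 6 (0→9→6→1→7→2, push 8): res(6,1)=12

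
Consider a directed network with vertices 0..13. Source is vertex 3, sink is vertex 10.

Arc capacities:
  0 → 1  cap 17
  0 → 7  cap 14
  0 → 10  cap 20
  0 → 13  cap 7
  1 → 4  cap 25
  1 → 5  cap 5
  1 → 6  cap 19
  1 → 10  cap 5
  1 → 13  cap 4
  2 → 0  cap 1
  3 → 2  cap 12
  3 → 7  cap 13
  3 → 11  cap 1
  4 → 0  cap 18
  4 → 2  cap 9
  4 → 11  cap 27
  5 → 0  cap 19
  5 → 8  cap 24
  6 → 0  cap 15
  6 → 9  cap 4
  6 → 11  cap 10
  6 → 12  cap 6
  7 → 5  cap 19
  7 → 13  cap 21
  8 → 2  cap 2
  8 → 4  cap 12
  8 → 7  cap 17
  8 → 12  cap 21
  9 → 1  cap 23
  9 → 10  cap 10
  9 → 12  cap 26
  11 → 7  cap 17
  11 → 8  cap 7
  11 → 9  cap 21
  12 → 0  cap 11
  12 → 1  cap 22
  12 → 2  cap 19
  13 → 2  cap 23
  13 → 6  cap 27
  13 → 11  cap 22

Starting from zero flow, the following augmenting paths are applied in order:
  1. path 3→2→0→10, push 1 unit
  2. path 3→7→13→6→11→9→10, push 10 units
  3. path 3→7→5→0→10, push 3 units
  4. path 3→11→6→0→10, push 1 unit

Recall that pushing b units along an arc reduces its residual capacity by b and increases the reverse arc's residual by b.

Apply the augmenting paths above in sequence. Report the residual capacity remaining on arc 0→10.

Residual capacity of (0,10): 15

after path 1 (3→2→0→10, push 1): res(0,10)=19
after path 2 (3→7→13→6→11→9→10, push 10): res(0,10)=19
after path 3 (3→7→5→0→10, push 3): res(0,10)=16
after path 4 (3→11→6→0→10, push 1): res(0,10)=15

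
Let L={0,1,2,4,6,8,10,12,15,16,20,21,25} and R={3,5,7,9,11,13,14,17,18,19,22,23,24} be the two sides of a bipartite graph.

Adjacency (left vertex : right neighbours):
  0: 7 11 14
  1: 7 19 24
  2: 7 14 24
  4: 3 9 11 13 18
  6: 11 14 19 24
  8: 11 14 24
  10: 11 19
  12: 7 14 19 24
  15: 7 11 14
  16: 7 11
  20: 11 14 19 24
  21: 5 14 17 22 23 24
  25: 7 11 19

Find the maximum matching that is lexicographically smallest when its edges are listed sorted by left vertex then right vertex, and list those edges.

|M| = 7 (so the lex-smallest maximum matching has 7 edges)
process left vertices in ascending order; for each, take the smallest-labelled available neighbour that still permits 7 edges overall, or leave it unmatched if none does
lex-smallest matching: {0-7, 1-19, 2-14, 4-3, 6-11, 8-24, 21-5}

Lex-smallest maximum matching: {(0,7), (1,19), (2,14), (4,3), (6,11), (8,24), (21,5)}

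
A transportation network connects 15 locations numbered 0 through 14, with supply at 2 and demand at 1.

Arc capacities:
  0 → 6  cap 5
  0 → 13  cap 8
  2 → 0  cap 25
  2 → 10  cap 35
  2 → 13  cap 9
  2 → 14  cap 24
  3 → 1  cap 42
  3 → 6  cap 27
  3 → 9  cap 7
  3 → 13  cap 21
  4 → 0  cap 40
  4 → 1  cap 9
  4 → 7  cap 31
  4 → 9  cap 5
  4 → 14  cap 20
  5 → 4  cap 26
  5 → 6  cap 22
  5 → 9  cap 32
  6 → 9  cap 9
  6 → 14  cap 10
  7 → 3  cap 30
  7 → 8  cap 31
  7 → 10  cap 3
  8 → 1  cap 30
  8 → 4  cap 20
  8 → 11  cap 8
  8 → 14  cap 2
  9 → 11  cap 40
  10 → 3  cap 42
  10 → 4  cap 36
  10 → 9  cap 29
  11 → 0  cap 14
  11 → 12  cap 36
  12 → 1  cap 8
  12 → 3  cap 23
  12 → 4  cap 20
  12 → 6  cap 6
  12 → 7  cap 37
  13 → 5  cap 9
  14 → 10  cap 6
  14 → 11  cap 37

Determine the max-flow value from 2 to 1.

Maximum flow value: 73

augment #1: 2→10→3→1 bottleneck 35, total now 35
augment #2: 2→13→5→4→1 bottleneck 9, total now 44
augment #3: 2→14→10→3→1 bottleneck 6, total now 50
augment #4: 2→14→11→12→1 bottleneck 8, total now 58
augment #5: 2→14→11→12→3→1 bottleneck 1, total now 59
augment #6: 2→14→11→12→7→8→1 bottleneck 9, total now 68
augment #7: 2→0→6→9→11→12→7→8→1 bottleneck 5, total now 73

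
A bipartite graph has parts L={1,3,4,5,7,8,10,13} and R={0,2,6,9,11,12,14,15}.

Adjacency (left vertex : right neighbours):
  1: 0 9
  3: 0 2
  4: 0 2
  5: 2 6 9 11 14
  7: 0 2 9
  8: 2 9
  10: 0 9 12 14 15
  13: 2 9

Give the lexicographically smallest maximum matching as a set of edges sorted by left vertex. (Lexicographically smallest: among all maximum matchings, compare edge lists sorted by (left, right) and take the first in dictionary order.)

|M| = 5 (so the lex-smallest maximum matching has 5 edges)
process left vertices in ascending order; for each, take the smallest-labelled available neighbour that still permits 5 edges overall, or leave it unmatched if none does
lex-smallest matching: {1-0, 3-2, 5-6, 7-9, 10-12}

Lex-smallest maximum matching: {(1,0), (3,2), (5,6), (7,9), (10,12)}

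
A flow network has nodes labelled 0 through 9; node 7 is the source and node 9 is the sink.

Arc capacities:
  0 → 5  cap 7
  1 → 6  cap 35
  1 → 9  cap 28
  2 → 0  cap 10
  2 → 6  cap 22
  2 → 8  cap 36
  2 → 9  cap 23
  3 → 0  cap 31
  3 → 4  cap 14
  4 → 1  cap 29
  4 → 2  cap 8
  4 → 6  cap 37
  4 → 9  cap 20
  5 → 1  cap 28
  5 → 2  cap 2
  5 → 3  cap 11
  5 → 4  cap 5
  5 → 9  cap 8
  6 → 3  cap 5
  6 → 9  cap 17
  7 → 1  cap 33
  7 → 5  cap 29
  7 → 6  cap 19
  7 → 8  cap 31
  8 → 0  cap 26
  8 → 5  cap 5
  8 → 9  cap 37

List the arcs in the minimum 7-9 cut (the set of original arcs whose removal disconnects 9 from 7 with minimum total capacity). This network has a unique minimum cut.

augment #1: 7→1→9 push 28
augment #2: 7→5→9 push 8
augment #3: 7→6→9 push 17
augment #4: 7→8→9 push 31
augment #5: 7→5→2→9 push 2
augment #6: 7→5→4→9 push 5
augment #7: 7→5→3→4→9 push 11
augment #8: 7→6→3→4→9 push 2
augment #9: 7→1→6→3→4→9 push 1
max flow = 105; residual-reachable set from 7 gives S-side
cut edges (S→T): {(1,9), (3,4), (5,2), (5,4), (5,9), (6,9), (7,8)} total cap 105

Min-cut arcs: {(1,9), (3,4), (5,2), (5,4), (5,9), (6,9), (7,8)} (total capacity 105)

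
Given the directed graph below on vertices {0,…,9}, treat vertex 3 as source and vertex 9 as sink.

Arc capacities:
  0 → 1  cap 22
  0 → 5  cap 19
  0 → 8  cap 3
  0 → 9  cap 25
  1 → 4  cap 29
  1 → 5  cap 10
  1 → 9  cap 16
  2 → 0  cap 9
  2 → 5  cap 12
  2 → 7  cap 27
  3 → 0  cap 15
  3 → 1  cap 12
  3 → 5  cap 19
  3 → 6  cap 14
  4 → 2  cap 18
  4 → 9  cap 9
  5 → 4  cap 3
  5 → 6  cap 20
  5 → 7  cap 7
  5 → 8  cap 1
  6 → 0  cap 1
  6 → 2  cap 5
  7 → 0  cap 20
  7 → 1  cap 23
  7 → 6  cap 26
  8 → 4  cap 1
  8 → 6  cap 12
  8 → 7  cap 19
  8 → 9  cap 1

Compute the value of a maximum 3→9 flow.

Maximum flow value: 44

augment #1: 3→0→9 bottleneck 15, total now 15
augment #2: 3→1→9 bottleneck 12, total now 27
augment #3: 3→5→4→9 bottleneck 3, total now 30
augment #4: 3→5→8→9 bottleneck 1, total now 31
augment #5: 3→6→0→9 bottleneck 1, total now 32
augment #6: 3→5→7→0→9 bottleneck 7, total now 39
augment #7: 3→6→2→0→9 bottleneck 2, total now 41
augment #8: 3→6→2→0→1→9 bottleneck 3, total now 44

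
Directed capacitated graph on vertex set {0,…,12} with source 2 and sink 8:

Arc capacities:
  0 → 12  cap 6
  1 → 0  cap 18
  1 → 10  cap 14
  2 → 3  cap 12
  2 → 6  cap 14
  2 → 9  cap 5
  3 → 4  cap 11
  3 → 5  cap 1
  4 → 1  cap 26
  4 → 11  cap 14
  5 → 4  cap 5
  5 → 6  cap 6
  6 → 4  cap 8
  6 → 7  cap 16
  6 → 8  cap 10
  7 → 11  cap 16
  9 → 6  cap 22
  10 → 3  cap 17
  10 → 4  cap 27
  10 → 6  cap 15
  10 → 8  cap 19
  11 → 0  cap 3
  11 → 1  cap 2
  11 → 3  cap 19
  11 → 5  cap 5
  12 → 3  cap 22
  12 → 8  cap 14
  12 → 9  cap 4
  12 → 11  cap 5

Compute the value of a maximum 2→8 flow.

augment #1: 2→6→8 bottleneck 10, total now 10
augment #2: 2→3→4→1→10→8 bottleneck 11, total now 21
augment #3: 2→6→4→1→10→8 bottleneck 3, total now 24
augment #4: 2→6→4→1→0→12→8 bottleneck 1, total now 25
augment #5: 2→3→5→4→1→0→12→8 bottleneck 1, total now 26
augment #6: 2→9→6→4→1→0→12→8 bottleneck 4, total now 30

Maximum flow value: 30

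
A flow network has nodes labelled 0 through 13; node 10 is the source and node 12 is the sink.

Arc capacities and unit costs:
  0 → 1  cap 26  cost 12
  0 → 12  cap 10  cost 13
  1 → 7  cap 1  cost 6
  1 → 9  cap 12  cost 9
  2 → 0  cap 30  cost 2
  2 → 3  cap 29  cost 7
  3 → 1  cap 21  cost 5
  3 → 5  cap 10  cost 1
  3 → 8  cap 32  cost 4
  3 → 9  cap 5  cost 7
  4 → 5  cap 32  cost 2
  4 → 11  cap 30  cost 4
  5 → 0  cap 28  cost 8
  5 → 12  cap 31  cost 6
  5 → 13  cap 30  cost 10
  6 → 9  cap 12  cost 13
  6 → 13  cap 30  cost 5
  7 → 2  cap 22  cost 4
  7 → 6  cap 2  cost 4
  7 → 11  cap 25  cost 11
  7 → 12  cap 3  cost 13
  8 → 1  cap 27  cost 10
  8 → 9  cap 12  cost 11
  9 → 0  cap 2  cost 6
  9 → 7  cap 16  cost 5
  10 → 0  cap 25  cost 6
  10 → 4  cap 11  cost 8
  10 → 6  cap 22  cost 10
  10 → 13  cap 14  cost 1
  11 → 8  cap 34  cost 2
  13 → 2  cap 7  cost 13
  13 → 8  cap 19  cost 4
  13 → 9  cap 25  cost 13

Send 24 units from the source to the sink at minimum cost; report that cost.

Minimum cost for 24 units: 450

shortest-cost path #1: 10→4→5→12 push 11 @ unit cost 16 (adds 176)
shortest-cost path #2: 10→0→12 push 10 @ unit cost 19 (adds 190)
shortest-cost path #3: 10→13→2→3→5→12 push 3 @ unit cost 28 (adds 84)
total cost = 450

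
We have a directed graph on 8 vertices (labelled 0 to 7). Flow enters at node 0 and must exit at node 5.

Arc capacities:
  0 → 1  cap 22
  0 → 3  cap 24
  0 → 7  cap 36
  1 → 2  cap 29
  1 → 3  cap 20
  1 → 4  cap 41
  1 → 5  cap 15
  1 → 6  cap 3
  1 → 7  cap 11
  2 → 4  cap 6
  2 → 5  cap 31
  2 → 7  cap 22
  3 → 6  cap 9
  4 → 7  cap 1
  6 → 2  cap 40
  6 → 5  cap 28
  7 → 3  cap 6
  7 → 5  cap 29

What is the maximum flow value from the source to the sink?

augment #1: 0→1→5 bottleneck 15, total now 15
augment #2: 0→7→5 bottleneck 29, total now 44
augment #3: 0→1→2→5 bottleneck 7, total now 51
augment #4: 0→3→6→5 bottleneck 9, total now 60

Maximum flow value: 60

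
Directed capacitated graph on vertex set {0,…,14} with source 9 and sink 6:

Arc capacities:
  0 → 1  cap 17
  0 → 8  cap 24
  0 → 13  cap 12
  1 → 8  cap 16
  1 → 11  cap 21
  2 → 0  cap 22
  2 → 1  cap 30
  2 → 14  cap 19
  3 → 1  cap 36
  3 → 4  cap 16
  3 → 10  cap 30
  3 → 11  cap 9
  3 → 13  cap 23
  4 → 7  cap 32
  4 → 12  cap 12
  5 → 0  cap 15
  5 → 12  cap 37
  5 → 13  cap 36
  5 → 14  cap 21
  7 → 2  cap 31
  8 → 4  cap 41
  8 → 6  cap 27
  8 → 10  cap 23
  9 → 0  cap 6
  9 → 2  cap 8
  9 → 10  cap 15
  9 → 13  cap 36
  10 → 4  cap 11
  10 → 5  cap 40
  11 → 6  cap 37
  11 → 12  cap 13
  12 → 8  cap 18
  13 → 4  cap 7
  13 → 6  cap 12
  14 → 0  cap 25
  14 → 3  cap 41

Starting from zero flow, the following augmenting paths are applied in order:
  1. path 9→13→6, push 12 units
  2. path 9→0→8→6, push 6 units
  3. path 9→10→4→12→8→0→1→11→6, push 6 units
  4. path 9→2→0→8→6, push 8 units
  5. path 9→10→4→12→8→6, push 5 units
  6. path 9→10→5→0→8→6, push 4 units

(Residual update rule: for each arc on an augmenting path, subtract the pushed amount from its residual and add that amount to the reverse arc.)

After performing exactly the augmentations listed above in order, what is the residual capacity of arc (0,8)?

Residual capacity of (0,8): 12

after path 1 (9→13→6, push 12): res(0,8)=24
after path 2 (9→0→8→6, push 6): res(0,8)=18
after path 3 (9→10→4→12→8→0→1→11→6, push 6): res(0,8)=24
after path 4 (9→2→0→8→6, push 8): res(0,8)=16
after path 5 (9→10→4→12→8→6, push 5): res(0,8)=16
after path 6 (9→10→5→0→8→6, push 4): res(0,8)=12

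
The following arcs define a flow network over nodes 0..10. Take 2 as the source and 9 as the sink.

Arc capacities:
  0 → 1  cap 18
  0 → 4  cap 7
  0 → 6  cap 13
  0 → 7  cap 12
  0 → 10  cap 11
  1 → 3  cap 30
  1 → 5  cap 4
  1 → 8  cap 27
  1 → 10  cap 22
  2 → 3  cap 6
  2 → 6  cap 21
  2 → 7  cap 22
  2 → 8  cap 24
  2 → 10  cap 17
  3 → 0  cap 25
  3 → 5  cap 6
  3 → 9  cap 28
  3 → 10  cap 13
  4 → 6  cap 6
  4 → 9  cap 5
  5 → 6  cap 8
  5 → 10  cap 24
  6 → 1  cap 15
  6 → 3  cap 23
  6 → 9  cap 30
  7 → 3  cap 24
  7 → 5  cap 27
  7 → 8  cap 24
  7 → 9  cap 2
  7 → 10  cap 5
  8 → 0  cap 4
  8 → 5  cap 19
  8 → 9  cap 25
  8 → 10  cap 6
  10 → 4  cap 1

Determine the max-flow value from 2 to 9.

augment #1: 2→3→9 bottleneck 6, total now 6
augment #2: 2→6→9 bottleneck 21, total now 27
augment #3: 2→7→9 bottleneck 2, total now 29
augment #4: 2→8→9 bottleneck 24, total now 53
augment #5: 2→7→3→9 bottleneck 20, total now 73
augment #6: 2→10→4→9 bottleneck 1, total now 74

Maximum flow value: 74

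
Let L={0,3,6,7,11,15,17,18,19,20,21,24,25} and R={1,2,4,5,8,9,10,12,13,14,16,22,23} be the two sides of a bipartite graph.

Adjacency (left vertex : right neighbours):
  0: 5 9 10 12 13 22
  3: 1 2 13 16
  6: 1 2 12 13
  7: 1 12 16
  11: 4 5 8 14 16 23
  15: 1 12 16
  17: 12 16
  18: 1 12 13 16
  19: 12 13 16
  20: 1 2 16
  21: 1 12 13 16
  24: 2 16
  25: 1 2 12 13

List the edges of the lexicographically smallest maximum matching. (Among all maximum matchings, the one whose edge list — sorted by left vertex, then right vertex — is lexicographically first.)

Lex-smallest maximum matching: {(0,5), (3,1), (6,2), (7,12), (11,4), (15,16), (18,13)}

|M| = 7 (so the lex-smallest maximum matching has 7 edges)
process left vertices in ascending order; for each, take the smallest-labelled available neighbour that still permits 7 edges overall, or leave it unmatched if none does
lex-smallest matching: {0-5, 3-1, 6-2, 7-12, 11-4, 15-16, 18-13}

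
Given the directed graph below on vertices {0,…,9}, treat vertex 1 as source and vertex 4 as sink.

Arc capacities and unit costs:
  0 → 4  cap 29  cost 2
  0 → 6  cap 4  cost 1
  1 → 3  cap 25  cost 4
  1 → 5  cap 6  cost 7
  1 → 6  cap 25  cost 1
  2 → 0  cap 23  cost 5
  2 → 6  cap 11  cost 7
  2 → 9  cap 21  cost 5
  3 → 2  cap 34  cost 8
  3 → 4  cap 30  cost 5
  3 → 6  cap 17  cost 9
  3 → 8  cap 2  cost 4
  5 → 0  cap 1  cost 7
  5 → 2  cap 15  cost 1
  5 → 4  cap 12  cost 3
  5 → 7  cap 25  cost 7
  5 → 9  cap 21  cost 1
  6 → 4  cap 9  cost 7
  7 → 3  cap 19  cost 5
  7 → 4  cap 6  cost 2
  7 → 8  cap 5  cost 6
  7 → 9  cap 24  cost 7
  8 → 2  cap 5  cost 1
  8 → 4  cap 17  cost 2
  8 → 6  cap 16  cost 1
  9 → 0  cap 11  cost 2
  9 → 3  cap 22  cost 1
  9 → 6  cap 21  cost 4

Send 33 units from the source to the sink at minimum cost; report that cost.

Minimum cost for 33 units: 288

shortest-cost path #1: 1→6→4 push 9 @ unit cost 8 (adds 72)
shortest-cost path #2: 1→3→4 push 24 @ unit cost 9 (adds 216)
total cost = 288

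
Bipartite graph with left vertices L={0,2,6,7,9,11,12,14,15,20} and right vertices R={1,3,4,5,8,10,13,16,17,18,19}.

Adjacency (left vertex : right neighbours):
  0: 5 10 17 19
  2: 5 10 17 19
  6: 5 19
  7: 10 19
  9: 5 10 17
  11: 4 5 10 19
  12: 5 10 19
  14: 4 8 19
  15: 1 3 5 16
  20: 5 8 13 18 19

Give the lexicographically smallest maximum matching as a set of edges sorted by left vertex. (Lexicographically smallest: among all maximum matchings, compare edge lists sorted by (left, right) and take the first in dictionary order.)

Lex-smallest maximum matching: {(0,5), (2,10), (6,19), (9,17), (11,4), (14,8), (15,1), (20,13)}

|M| = 8 (so the lex-smallest maximum matching has 8 edges)
process left vertices in ascending order; for each, take the smallest-labelled available neighbour that still permits 8 edges overall, or leave it unmatched if none does
lex-smallest matching: {0-5, 2-10, 6-19, 9-17, 11-4, 14-8, 15-1, 20-13}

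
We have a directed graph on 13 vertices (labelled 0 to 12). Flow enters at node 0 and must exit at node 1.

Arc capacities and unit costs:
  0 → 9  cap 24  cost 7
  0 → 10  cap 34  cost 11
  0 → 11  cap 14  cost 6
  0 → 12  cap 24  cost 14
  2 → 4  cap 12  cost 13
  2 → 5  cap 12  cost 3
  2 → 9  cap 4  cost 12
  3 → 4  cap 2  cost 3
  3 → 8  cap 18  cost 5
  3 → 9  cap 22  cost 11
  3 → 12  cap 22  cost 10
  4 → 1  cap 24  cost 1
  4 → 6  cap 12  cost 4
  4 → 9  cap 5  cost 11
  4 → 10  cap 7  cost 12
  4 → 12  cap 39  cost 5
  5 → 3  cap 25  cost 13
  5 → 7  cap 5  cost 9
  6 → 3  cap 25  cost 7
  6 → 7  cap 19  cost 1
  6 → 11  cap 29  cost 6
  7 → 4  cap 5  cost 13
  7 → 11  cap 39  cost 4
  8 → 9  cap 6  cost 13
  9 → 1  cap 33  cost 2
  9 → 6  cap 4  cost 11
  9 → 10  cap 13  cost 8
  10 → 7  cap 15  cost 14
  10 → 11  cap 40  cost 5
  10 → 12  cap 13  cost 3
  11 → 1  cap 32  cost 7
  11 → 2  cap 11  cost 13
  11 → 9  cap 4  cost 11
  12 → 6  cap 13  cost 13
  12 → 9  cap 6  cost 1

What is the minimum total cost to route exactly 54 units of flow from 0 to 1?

shortest-cost path #1: 0→9→1 push 24 @ unit cost 9 (adds 216)
shortest-cost path #2: 0→11→1 push 14 @ unit cost 13 (adds 182)
shortest-cost path #3: 0→12→9→1 push 6 @ unit cost 17 (adds 102)
shortest-cost path #4: 0→10→11→1 push 10 @ unit cost 23 (adds 230)
total cost = 730

Minimum cost for 54 units: 730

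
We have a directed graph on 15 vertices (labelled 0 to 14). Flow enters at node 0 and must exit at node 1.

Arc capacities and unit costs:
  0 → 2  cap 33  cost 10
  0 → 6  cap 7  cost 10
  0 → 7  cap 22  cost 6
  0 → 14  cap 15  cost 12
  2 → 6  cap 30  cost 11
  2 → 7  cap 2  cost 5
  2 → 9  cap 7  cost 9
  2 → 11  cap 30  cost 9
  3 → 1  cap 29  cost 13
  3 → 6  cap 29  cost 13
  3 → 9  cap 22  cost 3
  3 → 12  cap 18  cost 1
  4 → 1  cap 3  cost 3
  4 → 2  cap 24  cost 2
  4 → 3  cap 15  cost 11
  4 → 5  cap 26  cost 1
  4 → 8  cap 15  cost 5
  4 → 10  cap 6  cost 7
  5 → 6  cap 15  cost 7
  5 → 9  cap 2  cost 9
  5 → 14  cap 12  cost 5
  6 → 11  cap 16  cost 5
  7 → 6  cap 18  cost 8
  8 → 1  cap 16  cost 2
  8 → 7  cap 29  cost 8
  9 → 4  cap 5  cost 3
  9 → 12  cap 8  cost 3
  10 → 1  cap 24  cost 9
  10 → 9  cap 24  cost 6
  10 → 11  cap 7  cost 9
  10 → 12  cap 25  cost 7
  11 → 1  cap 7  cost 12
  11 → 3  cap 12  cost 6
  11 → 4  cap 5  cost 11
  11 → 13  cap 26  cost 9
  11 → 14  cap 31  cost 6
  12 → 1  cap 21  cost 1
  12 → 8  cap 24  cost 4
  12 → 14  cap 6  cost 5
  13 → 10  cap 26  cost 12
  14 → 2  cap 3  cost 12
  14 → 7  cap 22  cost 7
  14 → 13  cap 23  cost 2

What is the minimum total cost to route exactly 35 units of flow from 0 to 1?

shortest-cost path #1: 0→2→9→12→1 push 7 @ unit cost 23 (adds 161)
shortest-cost path #2: 0→6→11→3→12→1 push 7 @ unit cost 23 (adds 161)
shortest-cost path #3: 0→2→11→3→12→1 push 5 @ unit cost 27 (adds 135)
shortest-cost path #4: 0→2→11→1 push 7 @ unit cost 31 (adds 217)
shortest-cost path #5: 0→2→11→4→1 push 3 @ unit cost 33 (adds 99)
shortest-cost path #6: 0→14→13→10→12→1 push 2 @ unit cost 34 (adds 68)
shortest-cost path #7: 0→14→13→10→1 push 4 @ unit cost 35 (adds 140)
total cost = 981

Minimum cost for 35 units: 981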